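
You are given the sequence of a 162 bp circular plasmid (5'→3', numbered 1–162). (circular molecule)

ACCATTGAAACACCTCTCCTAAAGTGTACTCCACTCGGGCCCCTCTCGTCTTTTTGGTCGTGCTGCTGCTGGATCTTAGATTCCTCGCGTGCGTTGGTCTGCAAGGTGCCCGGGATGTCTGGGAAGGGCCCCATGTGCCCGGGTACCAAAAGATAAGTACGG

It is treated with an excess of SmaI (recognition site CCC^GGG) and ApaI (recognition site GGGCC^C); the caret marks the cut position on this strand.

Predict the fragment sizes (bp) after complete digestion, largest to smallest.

SmaI sites (CCCGGG) start at positions 109, 138.
SmaI cuts after base 3 of each site, so after positions 111, 140.
ApaI sites (GGGCCC) start at positions 37, 126.
ApaI cuts after base 5 of each site (before the last base), so after positions 41, 130.
Combined cut positions: 41, 111, 130, 140.
Circular molecule, 4 cuts → 4 fragments:
  42–111 → 70 bp
  112–130 → 19 bp
  131–140 → 10 bp
  141–162 then 1–41 → 22 + 41 = 63 bp
Sorted largest to smallest: 70, 63, 19, 10 bp.

70, 63, 19, 10 bp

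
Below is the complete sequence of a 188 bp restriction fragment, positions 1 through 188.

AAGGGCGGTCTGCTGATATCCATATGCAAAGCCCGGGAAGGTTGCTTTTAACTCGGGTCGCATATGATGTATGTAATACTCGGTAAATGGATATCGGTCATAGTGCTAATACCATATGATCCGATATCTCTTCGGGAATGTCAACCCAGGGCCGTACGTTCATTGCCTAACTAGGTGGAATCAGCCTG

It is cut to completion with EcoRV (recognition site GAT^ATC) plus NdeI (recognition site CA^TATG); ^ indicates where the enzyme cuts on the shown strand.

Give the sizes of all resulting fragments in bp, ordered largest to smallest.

63, 40, 30, 22, 17, 11, 5 bp

EcoRV sites (GATATC) start at positions 15, 90, 123.
EcoRV cuts after base 3 of each site, so after positions 17, 92, 125.
NdeI sites (CATATG) start at positions 21, 61, 113.
NdeI cuts after base 2 of each site, so after positions 22, 62, 114.
Combined cut positions: 17, 22, 62, 92, 114, 125.
Linear molecule, 6 cuts → 7 fragments:
  1–17 → 17 bp
  18–22 → 5 bp
  23–62 → 40 bp
  63–92 → 30 bp
  93–114 → 22 bp
  115–125 → 11 bp
  126–188 → 63 bp
Sorted largest to smallest: 63, 40, 30, 22, 17, 11, 5 bp.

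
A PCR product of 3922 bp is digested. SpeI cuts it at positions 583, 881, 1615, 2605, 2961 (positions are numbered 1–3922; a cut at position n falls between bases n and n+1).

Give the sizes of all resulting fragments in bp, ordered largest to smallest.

Linear molecule, 5 cuts → 6 fragments:
  583 − 0 = 583 bp
  881 − 583 = 298 bp
  1615 − 881 = 734 bp
  2605 − 1615 = 990 bp
  2961 − 2605 = 356 bp
  3922 − 2961 = 961 bp
Sorted largest to smallest: 990, 961, 734, 583, 356, 298 bp.

990, 961, 734, 583, 356, 298 bp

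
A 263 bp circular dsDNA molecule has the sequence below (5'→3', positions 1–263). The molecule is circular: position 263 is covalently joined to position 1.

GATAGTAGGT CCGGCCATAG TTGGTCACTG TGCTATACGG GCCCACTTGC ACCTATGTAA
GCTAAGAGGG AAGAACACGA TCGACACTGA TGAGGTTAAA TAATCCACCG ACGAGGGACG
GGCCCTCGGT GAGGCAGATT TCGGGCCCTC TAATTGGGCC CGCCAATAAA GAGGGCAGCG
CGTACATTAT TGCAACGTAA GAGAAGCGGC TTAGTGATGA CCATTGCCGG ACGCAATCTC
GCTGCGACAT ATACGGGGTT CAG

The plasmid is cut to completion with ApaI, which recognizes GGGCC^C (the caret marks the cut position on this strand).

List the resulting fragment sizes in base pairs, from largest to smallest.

ApaI sites (GGGCCC) start at positions 39, 120, 143, 156.
ApaI cuts after base 5 of each site (before the last base), so after positions 43, 124, 147, 160.
Circular molecule, 4 cuts → 4 fragments:
  44–124 → 81 bp
  125–147 → 23 bp
  148–160 → 13 bp
  161–263 then 1–43 → 103 + 43 = 146 bp
Sorted largest to smallest: 146, 81, 23, 13 bp.

146, 81, 23, 13 bp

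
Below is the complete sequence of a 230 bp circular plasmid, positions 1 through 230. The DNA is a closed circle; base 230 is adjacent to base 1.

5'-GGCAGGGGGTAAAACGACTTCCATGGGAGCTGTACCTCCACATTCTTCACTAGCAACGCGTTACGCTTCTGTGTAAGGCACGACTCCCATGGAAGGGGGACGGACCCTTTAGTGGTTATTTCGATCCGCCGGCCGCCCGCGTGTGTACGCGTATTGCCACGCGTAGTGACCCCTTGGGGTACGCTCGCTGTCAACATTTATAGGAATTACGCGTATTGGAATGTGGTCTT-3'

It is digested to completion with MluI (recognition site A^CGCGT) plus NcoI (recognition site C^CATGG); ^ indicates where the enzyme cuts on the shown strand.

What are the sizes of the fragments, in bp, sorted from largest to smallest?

60, 50, 42, 35, 31, 12 bp

MluI sites (ACGCGT) start at positions 56, 147, 159, 209.
MluI cuts after the first base of each site, so after positions 56, 147, 159, 209.
NcoI sites (CCATGG) start at positions 21, 87.
NcoI cuts after the first base of each site, so after positions 21, 87.
Combined cut positions: 21, 56, 87, 147, 159, 209.
Circular molecule, 6 cuts → 6 fragments:
  22–56 → 35 bp
  57–87 → 31 bp
  88–147 → 60 bp
  148–159 → 12 bp
  160–209 → 50 bp
  210–230 then 1–21 → 21 + 21 = 42 bp
Sorted largest to smallest: 60, 50, 42, 35, 31, 12 bp.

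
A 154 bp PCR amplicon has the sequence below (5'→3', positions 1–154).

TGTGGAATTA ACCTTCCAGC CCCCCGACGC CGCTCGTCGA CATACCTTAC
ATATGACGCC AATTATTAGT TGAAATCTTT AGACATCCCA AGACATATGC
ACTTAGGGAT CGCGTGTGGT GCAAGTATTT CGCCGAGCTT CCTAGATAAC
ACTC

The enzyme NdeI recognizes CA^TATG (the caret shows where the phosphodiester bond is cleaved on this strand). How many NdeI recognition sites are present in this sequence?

CATATG occurs starting at positions 50, 94.
NdeI cuts at 2 sites.

2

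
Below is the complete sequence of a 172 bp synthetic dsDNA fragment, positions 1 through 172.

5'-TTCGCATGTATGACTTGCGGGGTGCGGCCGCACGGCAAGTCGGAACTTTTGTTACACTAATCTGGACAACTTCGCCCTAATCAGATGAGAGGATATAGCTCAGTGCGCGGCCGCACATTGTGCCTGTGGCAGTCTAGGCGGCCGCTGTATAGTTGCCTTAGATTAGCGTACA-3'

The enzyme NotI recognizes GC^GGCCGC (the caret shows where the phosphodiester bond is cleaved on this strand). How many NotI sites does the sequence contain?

GCGGCCGC occurs starting at positions 24, 107, 138.
NotI cuts at 3 sites.

3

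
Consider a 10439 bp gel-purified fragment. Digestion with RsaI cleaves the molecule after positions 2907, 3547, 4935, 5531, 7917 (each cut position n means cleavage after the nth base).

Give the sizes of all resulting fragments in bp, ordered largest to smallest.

2907, 2522, 2386, 1388, 640, 596 bp

Linear molecule, 5 cuts → 6 fragments:
  2907 − 0 = 2907 bp
  3547 − 2907 = 640 bp
  4935 − 3547 = 1388 bp
  5531 − 4935 = 596 bp
  7917 − 5531 = 2386 bp
  10439 − 7917 = 2522 bp
Sorted largest to smallest: 2907, 2522, 2386, 1388, 640, 596 bp.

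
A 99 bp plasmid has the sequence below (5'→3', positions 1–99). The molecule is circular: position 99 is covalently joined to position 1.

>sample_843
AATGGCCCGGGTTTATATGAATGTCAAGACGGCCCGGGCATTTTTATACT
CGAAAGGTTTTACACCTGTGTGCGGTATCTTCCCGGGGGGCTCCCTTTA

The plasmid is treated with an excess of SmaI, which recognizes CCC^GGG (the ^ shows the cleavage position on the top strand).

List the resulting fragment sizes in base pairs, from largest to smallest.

49, 27, 23 bp

SmaI sites (CCCGGG) start at positions 6, 33, 82.
SmaI cuts after base 3 of each site, so after positions 8, 35, 84.
Circular molecule, 3 cuts → 3 fragments:
  9–35 → 27 bp
  36–84 → 49 bp
  85–99 then 1–8 → 15 + 8 = 23 bp
Sorted largest to smallest: 49, 27, 23 bp.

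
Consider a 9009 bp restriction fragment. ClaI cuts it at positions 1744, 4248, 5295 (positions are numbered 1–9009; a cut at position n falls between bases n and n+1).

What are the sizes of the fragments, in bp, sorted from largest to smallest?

3714, 2504, 1744, 1047 bp

Linear molecule, 3 cuts → 4 fragments:
  1744 − 0 = 1744 bp
  4248 − 1744 = 2504 bp
  5295 − 4248 = 1047 bp
  9009 − 5295 = 3714 bp
Sorted largest to smallest: 3714, 2504, 1744, 1047 bp.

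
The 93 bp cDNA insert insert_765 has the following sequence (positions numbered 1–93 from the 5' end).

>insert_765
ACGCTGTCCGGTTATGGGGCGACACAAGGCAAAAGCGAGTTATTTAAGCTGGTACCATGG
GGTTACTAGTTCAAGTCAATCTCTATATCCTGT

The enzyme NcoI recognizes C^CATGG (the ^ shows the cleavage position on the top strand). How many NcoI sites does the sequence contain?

CCATGG occurs starting at position 55.
NcoI cuts at 1 site.

1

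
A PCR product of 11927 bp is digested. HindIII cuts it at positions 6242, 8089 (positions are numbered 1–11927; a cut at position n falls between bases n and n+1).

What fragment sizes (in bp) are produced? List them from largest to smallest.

Linear molecule, 2 cuts → 3 fragments:
  6242 − 0 = 6242 bp
  8089 − 6242 = 1847 bp
  11927 − 8089 = 3838 bp
Sorted largest to smallest: 6242, 3838, 1847 bp.

6242, 3838, 1847 bp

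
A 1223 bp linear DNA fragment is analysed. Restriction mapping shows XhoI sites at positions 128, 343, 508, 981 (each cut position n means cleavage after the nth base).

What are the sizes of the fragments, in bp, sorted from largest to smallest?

Linear molecule, 4 cuts → 5 fragments:
  128 − 0 = 128 bp
  343 − 128 = 215 bp
  508 − 343 = 165 bp
  981 − 508 = 473 bp
  1223 − 981 = 242 bp
Sorted largest to smallest: 473, 242, 215, 165, 128 bp.

473, 242, 215, 165, 128 bp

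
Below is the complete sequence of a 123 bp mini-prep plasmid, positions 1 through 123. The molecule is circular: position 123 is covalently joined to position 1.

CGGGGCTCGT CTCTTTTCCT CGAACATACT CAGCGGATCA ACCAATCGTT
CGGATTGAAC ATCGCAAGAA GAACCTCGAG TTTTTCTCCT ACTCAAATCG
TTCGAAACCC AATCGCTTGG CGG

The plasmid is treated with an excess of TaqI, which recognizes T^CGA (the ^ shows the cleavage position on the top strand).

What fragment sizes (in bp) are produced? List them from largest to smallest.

56, 41, 26 bp

TaqI sites (TCGA) start at positions 20, 76, 102.
TaqI cuts after the first base of each site, so after positions 20, 76, 102.
Circular molecule, 3 cuts → 3 fragments:
  21–76 → 56 bp
  77–102 → 26 bp
  103–123 then 1–20 → 21 + 20 = 41 bp
Sorted largest to smallest: 56, 41, 26 bp.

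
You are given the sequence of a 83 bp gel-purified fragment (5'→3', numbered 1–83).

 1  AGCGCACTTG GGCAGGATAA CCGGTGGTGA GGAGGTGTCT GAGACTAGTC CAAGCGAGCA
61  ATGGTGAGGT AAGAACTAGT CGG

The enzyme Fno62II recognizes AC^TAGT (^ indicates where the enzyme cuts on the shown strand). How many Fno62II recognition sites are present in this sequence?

ACTAGT occurs starting at positions 44, 75.
Fno62II cuts at 2 sites.

2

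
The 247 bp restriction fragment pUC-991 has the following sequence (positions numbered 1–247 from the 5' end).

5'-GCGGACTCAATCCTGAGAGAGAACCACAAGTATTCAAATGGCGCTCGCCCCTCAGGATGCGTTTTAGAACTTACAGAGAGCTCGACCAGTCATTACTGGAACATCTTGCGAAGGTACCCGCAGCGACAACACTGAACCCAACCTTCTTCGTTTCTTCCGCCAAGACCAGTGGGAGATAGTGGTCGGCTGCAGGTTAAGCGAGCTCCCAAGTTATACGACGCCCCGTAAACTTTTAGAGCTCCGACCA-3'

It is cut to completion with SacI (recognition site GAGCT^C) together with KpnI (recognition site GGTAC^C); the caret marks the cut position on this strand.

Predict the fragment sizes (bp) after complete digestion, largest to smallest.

SacI sites (GAGCTC) start at positions 78, 200, 236.
SacI cuts after base 5 of each site (before the last base), so after positions 82, 204, 240.
The KpnI site (GGTACC) starts at position 113.
KpnI cuts after base 5 of each site (before the last base), so after position 117.
Combined cut positions: 82, 117, 204, 240.
Linear molecule, 4 cuts → 5 fragments:
  1–82 → 82 bp
  83–117 → 35 bp
  118–204 → 87 bp
  205–240 → 36 bp
  241–247 → 7 bp
Sorted largest to smallest: 87, 82, 36, 35, 7 bp.

87, 82, 36, 35, 7 bp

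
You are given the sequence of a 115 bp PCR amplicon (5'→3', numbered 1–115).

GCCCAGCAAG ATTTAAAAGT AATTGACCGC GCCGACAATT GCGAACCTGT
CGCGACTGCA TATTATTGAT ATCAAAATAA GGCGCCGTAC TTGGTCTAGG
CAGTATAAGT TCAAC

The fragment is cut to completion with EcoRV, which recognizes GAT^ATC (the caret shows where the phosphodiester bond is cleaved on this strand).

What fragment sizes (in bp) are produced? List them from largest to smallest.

The EcoRV site (GATATC) starts at position 68.
EcoRV cuts after base 3 of each site, so after position 70.
Linear molecule, 1 cut → 2 fragments:
  1–70 → 70 bp
  71–115 → 45 bp
Sorted largest to smallest: 70, 45 bp.

70, 45 bp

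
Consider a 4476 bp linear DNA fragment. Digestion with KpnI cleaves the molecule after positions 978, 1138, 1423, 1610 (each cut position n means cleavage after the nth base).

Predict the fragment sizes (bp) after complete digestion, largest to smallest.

2866, 978, 285, 187, 160 bp

Linear molecule, 4 cuts → 5 fragments:
  978 − 0 = 978 bp
  1138 − 978 = 160 bp
  1423 − 1138 = 285 bp
  1610 − 1423 = 187 bp
  4476 − 1610 = 2866 bp
Sorted largest to smallest: 2866, 978, 285, 187, 160 bp.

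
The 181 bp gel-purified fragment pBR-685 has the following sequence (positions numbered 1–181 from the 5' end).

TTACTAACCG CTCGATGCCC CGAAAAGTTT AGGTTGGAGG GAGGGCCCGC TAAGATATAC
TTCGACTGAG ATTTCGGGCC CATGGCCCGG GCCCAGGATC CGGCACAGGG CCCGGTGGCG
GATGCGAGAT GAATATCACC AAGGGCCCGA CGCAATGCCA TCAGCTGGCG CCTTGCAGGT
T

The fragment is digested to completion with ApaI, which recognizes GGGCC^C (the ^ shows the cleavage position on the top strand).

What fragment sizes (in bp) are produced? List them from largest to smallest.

ApaI sites (GGGCCC) start at positions 43, 76, 89, 108, 143.
ApaI cuts after base 5 of each site (before the last base), so after positions 47, 80, 93, 112, 147.
Linear molecule, 5 cuts → 6 fragments:
  1–47 → 47 bp
  48–80 → 33 bp
  81–93 → 13 bp
  94–112 → 19 bp
  113–147 → 35 bp
  148–181 → 34 bp
Sorted largest to smallest: 47, 35, 34, 33, 19, 13 bp.

47, 35, 34, 33, 19, 13 bp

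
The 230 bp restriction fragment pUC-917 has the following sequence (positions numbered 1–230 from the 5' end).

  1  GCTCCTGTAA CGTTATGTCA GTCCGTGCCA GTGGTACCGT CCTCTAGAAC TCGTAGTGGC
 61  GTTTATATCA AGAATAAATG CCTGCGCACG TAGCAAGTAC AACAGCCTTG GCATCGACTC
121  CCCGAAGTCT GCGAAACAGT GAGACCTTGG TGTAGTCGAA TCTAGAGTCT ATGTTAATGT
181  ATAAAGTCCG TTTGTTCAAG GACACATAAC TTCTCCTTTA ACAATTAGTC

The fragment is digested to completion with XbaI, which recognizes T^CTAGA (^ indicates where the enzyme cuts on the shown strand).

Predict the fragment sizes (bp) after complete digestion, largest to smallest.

118, 69, 43 bp

XbaI sites (TCTAGA) start at positions 43, 161.
XbaI cuts after the first base of each site, so after positions 43, 161.
Linear molecule, 2 cuts → 3 fragments:
  1–43 → 43 bp
  44–161 → 118 bp
  162–230 → 69 bp
Sorted largest to smallest: 118, 69, 43 bp.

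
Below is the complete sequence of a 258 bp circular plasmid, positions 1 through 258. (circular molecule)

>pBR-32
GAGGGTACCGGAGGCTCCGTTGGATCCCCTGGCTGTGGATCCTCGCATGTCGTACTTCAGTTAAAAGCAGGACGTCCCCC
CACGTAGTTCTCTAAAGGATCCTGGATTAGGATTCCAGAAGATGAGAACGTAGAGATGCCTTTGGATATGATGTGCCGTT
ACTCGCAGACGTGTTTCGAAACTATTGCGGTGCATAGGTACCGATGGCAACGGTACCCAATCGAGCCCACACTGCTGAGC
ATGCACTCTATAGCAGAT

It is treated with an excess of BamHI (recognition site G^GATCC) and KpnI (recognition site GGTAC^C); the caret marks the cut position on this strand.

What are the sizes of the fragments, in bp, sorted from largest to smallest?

BamHI sites (GGATCC) start at positions 22, 37, 97.
BamHI cuts after the first base of each site, so after positions 22, 37, 97.
KpnI sites (GGTACC) start at positions 4, 197, 212.
KpnI cuts after base 5 of each site (before the last base), so after positions 8, 201, 216.
Combined cut positions: 8, 22, 37, 97, 201, 216.
Circular molecule, 6 cuts → 6 fragments:
  9–22 → 14 bp
  23–37 → 15 bp
  38–97 → 60 bp
  98–201 → 104 bp
  202–216 → 15 bp
  217–258 then 1–8 → 42 + 8 = 50 bp
Sorted largest to smallest: 104, 60, 50, 15, 15, 14 bp.

104, 60, 50, 15, 15, 14 bp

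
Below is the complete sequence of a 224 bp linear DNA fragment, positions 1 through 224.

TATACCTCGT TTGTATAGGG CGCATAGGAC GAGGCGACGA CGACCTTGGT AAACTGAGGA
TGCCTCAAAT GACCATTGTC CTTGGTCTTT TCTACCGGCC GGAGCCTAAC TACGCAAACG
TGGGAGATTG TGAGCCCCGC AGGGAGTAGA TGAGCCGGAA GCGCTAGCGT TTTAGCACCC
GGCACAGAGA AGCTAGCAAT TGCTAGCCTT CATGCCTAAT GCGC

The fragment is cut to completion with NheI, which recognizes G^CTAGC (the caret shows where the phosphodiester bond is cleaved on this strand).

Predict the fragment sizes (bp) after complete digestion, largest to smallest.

163, 29, 22, 10 bp

NheI sites (GCTAGC) start at positions 163, 192, 202.
NheI cuts after the first base of each site, so after positions 163, 192, 202.
Linear molecule, 3 cuts → 4 fragments:
  1–163 → 163 bp
  164–192 → 29 bp
  193–202 → 10 bp
  203–224 → 22 bp
Sorted largest to smallest: 163, 29, 22, 10 bp.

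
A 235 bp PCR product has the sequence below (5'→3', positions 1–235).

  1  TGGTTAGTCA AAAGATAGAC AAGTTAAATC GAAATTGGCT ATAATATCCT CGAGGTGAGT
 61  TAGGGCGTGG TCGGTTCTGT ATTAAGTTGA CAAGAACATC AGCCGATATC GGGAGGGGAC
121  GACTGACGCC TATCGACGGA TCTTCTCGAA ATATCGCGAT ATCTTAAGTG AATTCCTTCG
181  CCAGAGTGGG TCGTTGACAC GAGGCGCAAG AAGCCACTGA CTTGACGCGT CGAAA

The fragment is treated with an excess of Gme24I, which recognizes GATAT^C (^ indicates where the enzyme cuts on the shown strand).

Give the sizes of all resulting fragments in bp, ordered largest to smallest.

Gme24I sites (GATATC) start at positions 105, 158.
Gme24I cuts after base 5 of each site (before the last base), so after positions 109, 162.
Linear molecule, 2 cuts → 3 fragments:
  1–109 → 109 bp
  110–162 → 53 bp
  163–235 → 73 bp
Sorted largest to smallest: 109, 73, 53 bp.

109, 73, 53 bp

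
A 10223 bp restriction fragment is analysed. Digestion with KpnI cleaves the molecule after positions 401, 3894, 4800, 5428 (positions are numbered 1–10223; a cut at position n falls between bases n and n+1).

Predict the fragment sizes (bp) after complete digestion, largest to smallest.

Linear molecule, 4 cuts → 5 fragments:
  401 − 0 = 401 bp
  3894 − 401 = 3493 bp
  4800 − 3894 = 906 bp
  5428 − 4800 = 628 bp
  10223 − 5428 = 4795 bp
Sorted largest to smallest: 4795, 3493, 906, 628, 401 bp.

4795, 3493, 906, 628, 401 bp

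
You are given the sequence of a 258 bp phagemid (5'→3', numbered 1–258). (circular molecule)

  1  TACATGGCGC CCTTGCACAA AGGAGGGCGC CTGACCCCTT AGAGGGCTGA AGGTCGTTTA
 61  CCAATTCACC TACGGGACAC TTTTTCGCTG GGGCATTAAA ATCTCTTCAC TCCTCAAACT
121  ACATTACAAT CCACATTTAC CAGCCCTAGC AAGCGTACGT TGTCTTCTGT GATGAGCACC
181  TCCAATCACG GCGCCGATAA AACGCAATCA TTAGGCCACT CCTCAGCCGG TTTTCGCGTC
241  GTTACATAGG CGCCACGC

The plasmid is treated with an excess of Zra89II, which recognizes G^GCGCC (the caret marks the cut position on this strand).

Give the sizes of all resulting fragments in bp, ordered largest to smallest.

Zra89II sites (GGCGCC) start at positions 6, 26, 190, 249.
Zra89II cuts after the first base of each site, so after positions 6, 26, 190, 249.
Circular molecule, 4 cuts → 4 fragments:
  7–26 → 20 bp
  27–190 → 164 bp
  191–249 → 59 bp
  250–258 then 1–6 → 9 + 6 = 15 bp
Sorted largest to smallest: 164, 59, 20, 15 bp.

164, 59, 20, 15 bp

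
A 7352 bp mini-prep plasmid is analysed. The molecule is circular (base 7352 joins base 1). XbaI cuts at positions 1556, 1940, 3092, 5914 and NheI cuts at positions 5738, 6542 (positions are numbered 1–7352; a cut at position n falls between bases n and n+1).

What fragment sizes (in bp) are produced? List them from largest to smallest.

2646, 2366, 1152, 628, 384, 176 bp

Combined cut positions (sorted): 1556, 1940, 3092, 5738, 5914, 6542.
Circular molecule, 6 cuts → 6 fragments:
  1940 − 1556 = 384 bp
  3092 − 1940 = 1152 bp
  5738 − 3092 = 2646 bp
  5914 − 5738 = 176 bp
  6542 − 5914 = 628 bp
  wrap: 7352 − 6542 + 1556 = 2366 bp
Sorted largest to smallest: 2646, 2366, 1152, 628, 384, 176 bp.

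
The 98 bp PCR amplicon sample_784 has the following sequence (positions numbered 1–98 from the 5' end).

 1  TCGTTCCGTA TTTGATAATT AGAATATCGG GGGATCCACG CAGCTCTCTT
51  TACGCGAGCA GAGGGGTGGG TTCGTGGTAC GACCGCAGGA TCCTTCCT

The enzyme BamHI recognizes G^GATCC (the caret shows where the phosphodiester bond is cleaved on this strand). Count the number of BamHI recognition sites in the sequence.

2

GGATCC occurs starting at positions 32, 88.
BamHI cuts at 2 sites.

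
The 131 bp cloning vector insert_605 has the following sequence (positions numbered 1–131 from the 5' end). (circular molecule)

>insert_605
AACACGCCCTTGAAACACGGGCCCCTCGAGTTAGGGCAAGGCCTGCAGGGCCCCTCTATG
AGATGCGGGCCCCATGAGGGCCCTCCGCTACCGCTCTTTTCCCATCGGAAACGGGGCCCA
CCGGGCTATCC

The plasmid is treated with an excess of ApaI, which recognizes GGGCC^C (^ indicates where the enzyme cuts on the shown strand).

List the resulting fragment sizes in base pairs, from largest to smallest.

ApaI sites (GGGCCC) start at positions 19, 48, 67, 78, 114.
ApaI cuts after base 5 of each site (before the last base), so after positions 23, 52, 71, 82, 118.
Circular molecule, 5 cuts → 5 fragments:
  24–52 → 29 bp
  53–71 → 19 bp
  72–82 → 11 bp
  83–118 → 36 bp
  119–131 then 1–23 → 13 + 23 = 36 bp
Sorted largest to smallest: 36, 36, 29, 19, 11 bp.

36, 36, 29, 19, 11 bp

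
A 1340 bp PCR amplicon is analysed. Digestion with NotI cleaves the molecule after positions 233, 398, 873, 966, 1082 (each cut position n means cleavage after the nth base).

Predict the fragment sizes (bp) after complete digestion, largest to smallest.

475, 258, 233, 165, 116, 93 bp

Linear molecule, 5 cuts → 6 fragments:
  233 − 0 = 233 bp
  398 − 233 = 165 bp
  873 − 398 = 475 bp
  966 − 873 = 93 bp
  1082 − 966 = 116 bp
  1340 − 1082 = 258 bp
Sorted largest to smallest: 475, 258, 233, 165, 116, 93 bp.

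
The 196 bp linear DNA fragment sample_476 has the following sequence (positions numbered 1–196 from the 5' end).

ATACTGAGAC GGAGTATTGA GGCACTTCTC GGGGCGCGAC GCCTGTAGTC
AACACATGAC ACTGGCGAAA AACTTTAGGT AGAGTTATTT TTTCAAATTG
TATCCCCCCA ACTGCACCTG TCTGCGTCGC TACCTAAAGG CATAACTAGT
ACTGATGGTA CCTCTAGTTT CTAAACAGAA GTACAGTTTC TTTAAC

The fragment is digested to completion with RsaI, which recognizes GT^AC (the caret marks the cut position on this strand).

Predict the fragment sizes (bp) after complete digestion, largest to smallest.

RsaI sites (GTAC) start at positions 149, 158, 181.
RsaI cuts after base 2 of each site, so after positions 150, 159, 182.
Linear molecule, 3 cuts → 4 fragments:
  1–150 → 150 bp
  151–159 → 9 bp
  160–182 → 23 bp
  183–196 → 14 bp
Sorted largest to smallest: 150, 23, 14, 9 bp.

150, 23, 14, 9 bp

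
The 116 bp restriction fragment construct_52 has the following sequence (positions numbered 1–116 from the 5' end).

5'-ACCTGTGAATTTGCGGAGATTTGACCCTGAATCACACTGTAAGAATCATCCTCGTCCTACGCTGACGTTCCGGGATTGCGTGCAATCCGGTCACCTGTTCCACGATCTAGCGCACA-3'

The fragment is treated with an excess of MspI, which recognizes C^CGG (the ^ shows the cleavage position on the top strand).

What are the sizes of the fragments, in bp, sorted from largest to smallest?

70, 29, 17 bp

MspI sites (CCGG) start at positions 70, 87.
MspI cuts after the first base of each site, so after positions 70, 87.
Linear molecule, 2 cuts → 3 fragments:
  1–70 → 70 bp
  71–87 → 17 bp
  88–116 → 29 bp
Sorted largest to smallest: 70, 29, 17 bp.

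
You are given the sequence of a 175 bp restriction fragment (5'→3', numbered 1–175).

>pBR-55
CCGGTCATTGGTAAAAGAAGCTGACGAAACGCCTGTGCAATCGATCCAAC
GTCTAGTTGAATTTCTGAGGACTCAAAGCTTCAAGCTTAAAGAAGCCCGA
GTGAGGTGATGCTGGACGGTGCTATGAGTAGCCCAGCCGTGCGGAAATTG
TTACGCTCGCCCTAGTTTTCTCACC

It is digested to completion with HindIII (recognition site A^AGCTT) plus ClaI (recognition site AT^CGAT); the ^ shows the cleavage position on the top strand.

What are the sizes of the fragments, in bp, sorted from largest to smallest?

HindIII sites (AAGCTT) start at positions 76, 83.
HindIII cuts after the first base of each site, so after positions 76, 83.
The ClaI site (ATCGAT) starts at position 40.
ClaI cuts after base 2 of each site, so after position 41.
Combined cut positions: 41, 76, 83.
Linear molecule, 3 cuts → 4 fragments:
  1–41 → 41 bp
  42–76 → 35 bp
  77–83 → 7 bp
  84–175 → 92 bp
Sorted largest to smallest: 92, 41, 35, 7 bp.

92, 41, 35, 7 bp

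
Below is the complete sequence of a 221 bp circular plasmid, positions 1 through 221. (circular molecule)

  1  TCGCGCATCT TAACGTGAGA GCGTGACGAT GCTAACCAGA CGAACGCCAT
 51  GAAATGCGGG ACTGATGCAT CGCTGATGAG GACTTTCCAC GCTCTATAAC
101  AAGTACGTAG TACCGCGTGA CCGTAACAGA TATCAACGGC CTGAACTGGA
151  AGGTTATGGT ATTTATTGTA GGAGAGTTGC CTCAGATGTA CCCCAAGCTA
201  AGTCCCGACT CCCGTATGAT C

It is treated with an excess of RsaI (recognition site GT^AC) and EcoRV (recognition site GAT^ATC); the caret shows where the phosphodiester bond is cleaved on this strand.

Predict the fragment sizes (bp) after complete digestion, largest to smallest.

RsaI sites (GTAC) start at positions 103, 110, 188.
RsaI cuts after base 2 of each site, so after positions 104, 111, 189.
The EcoRV site (GATATC) starts at position 129.
EcoRV cuts after base 3 of each site, so after position 131.
Combined cut positions: 104, 111, 131, 189.
Circular molecule, 4 cuts → 4 fragments:
  105–111 → 7 bp
  112–131 → 20 bp
  132–189 → 58 bp
  190–221 then 1–104 → 32 + 104 = 136 bp
Sorted largest to smallest: 136, 58, 20, 7 bp.

136, 58, 20, 7 bp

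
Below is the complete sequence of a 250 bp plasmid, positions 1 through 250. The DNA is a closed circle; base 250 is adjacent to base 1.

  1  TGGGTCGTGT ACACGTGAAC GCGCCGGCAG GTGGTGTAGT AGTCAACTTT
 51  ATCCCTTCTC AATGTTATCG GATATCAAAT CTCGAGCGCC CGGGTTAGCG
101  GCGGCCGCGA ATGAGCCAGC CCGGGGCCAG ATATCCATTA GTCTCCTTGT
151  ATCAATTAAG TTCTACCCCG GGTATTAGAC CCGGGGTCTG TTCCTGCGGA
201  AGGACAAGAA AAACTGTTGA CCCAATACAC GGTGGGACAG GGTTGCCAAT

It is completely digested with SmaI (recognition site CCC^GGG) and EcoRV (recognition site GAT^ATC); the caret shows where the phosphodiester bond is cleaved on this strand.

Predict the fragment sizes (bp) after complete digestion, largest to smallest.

141, 37, 31, 18, 13, 10 bp

SmaI sites (CCCGGG) start at positions 89, 120, 167, 180.
SmaI cuts after base 3 of each site, so after positions 91, 122, 169, 182.
EcoRV sites (GATATC) start at positions 71, 130.
EcoRV cuts after base 3 of each site, so after positions 73, 132.
Combined cut positions: 73, 91, 122, 132, 169, 182.
Circular molecule, 6 cuts → 6 fragments:
  74–91 → 18 bp
  92–122 → 31 bp
  123–132 → 10 bp
  133–169 → 37 bp
  170–182 → 13 bp
  183–250 then 1–73 → 68 + 73 = 141 bp
Sorted largest to smallest: 141, 37, 31, 18, 13, 10 bp.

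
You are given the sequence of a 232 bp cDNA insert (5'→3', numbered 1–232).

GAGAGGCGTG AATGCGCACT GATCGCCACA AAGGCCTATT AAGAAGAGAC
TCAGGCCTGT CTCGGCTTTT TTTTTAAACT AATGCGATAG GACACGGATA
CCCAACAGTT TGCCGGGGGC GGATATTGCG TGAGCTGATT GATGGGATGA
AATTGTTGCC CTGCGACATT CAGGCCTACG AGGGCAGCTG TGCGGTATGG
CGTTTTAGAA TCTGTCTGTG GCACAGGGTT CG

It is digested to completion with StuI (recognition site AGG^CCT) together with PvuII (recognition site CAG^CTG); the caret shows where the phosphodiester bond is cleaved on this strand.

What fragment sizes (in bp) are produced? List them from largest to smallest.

StuI sites (AGGCCT) start at positions 32, 53, 172.
StuI cuts after base 3 of each site, so after positions 34, 55, 174.
The PvuII site (CAGCTG) starts at position 185.
PvuII cuts after base 3 of each site, so after position 187.
Combined cut positions: 34, 55, 174, 187.
Linear molecule, 4 cuts → 5 fragments:
  1–34 → 34 bp
  35–55 → 21 bp
  56–174 → 119 bp
  175–187 → 13 bp
  188–232 → 45 bp
Sorted largest to smallest: 119, 45, 34, 21, 13 bp.

119, 45, 34, 21, 13 bp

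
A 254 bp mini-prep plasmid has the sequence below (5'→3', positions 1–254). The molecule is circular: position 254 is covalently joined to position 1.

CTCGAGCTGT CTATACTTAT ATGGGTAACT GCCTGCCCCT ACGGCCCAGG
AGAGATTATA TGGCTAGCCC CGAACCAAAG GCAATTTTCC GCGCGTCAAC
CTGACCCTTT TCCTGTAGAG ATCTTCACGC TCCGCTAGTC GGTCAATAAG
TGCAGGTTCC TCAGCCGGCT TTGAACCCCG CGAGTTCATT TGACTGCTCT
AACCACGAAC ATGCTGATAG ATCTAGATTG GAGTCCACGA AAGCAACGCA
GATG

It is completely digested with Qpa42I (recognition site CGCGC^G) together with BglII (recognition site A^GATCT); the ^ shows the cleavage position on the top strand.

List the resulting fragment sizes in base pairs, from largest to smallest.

The Qpa42I site (CGCGCG) starts at position 90.
Qpa42I cuts after base 5 of each site (before the last base), so after position 94.
BglII sites (AGATCT) start at positions 119, 219.
BglII cuts after the first base of each site, so after positions 119, 219.
Combined cut positions: 94, 119, 219.
Circular molecule, 3 cuts → 3 fragments:
  95–119 → 25 bp
  120–219 → 100 bp
  220–254 then 1–94 → 35 + 94 = 129 bp
Sorted largest to smallest: 129, 100, 25 bp.

129, 100, 25 bp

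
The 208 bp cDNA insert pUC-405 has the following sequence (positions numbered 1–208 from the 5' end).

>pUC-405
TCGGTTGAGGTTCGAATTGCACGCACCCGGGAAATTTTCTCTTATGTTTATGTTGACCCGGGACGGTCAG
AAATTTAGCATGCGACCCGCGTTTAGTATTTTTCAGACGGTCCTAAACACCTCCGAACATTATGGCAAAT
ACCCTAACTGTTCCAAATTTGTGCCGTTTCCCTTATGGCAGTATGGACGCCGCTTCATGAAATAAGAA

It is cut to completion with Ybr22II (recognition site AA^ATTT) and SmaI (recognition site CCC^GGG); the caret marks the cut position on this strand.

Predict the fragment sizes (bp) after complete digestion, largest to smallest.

Ybr22II sites (AAATTT) start at positions 32, 71, 155.
Ybr22II cuts after base 2 of each site, so after positions 33, 72, 156.
SmaI sites (CCCGGG) start at positions 26, 57.
SmaI cuts after base 3 of each site, so after positions 28, 59.
Combined cut positions: 28, 33, 59, 72, 156.
Linear molecule, 5 cuts → 6 fragments:
  1–28 → 28 bp
  29–33 → 5 bp
  34–59 → 26 bp
  60–72 → 13 bp
  73–156 → 84 bp
  157–208 → 52 bp
Sorted largest to smallest: 84, 52, 28, 26, 13, 5 bp.

84, 52, 28, 26, 13, 5 bp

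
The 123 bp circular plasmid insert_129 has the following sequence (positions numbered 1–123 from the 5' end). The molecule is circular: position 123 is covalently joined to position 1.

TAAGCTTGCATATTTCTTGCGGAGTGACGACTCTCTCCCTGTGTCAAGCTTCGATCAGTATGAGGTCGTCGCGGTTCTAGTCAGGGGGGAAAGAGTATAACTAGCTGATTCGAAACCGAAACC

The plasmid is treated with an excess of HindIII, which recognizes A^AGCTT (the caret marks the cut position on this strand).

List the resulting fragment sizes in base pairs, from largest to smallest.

HindIII sites (AAGCTT) start at positions 2, 46.
HindIII cuts after the first base of each site, so after positions 2, 46.
Circular molecule, 2 cuts → 2 fragments:
  3–46 → 44 bp
  47–123 then 1–2 → 77 + 2 = 79 bp
Sorted largest to smallest: 79, 44 bp.

79, 44 bp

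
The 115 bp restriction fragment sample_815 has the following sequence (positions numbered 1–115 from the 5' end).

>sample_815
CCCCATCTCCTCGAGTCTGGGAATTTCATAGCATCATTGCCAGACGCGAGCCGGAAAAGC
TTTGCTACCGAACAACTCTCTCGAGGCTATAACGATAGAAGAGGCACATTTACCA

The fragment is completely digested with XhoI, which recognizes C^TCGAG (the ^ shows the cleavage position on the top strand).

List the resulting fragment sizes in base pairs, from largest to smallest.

XhoI sites (CTCGAG) start at positions 10, 80.
XhoI cuts after the first base of each site, so after positions 10, 80.
Linear molecule, 2 cuts → 3 fragments:
  1–10 → 10 bp
  11–80 → 70 bp
  81–115 → 35 bp
Sorted largest to smallest: 70, 35, 10 bp.

70, 35, 10 bp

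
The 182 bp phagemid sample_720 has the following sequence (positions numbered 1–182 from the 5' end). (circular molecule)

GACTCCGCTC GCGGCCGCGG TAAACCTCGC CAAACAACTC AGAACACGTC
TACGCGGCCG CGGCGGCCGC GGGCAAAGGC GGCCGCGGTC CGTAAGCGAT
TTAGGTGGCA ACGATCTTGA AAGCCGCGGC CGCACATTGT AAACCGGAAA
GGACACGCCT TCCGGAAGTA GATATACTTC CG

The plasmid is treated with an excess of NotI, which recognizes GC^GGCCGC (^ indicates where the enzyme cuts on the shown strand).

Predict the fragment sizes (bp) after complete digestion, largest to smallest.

NotI sites (GCGGCCGC) start at positions 11, 54, 63, 79, 126.
NotI cuts after base 2 of each site, so after positions 12, 55, 64, 80, 127.
Circular molecule, 5 cuts → 5 fragments:
  13–55 → 43 bp
  56–64 → 9 bp
  65–80 → 16 bp
  81–127 → 47 bp
  128–182 then 1–12 → 55 + 12 = 67 bp
Sorted largest to smallest: 67, 47, 43, 16, 9 bp.

67, 47, 43, 16, 9 bp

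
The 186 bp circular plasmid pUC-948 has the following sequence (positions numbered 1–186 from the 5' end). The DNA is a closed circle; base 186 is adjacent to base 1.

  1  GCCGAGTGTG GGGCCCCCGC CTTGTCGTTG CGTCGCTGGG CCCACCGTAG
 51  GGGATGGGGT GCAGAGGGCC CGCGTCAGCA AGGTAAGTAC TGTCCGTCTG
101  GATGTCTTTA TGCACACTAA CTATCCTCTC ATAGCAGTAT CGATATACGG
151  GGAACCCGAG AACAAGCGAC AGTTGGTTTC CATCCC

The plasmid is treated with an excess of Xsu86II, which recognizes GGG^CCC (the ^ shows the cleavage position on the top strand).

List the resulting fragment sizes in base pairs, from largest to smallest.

131, 28, 27 bp

Xsu86II sites (GGGCCC) start at positions 11, 38, 66.
Xsu86II cuts after base 3 of each site, so after positions 13, 40, 68.
Circular molecule, 3 cuts → 3 fragments:
  14–40 → 27 bp
  41–68 → 28 bp
  69–186 then 1–13 → 118 + 13 = 131 bp
Sorted largest to smallest: 131, 28, 27 bp.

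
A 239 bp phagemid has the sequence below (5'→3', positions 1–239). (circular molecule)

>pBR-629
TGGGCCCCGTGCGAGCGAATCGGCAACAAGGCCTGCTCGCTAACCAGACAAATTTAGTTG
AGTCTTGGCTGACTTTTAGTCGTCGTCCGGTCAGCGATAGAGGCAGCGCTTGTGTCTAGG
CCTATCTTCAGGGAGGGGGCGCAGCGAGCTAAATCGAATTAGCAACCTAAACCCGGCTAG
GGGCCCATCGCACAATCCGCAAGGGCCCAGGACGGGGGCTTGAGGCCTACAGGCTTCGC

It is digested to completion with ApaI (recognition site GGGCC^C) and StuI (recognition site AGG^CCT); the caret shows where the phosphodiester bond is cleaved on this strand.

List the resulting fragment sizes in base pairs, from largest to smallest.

89, 65, 25, 22, 20, 18 bp

ApaI sites (GGGCCC) start at positions 2, 181, 203.
ApaI cuts after base 5 of each site (before the last base), so after positions 6, 185, 207.
StuI sites (AGGCCT) start at positions 29, 118, 223.
StuI cuts after base 3 of each site, so after positions 31, 120, 225.
Combined cut positions: 6, 31, 120, 185, 207, 225.
Circular molecule, 6 cuts → 6 fragments:
  7–31 → 25 bp
  32–120 → 89 bp
  121–185 → 65 bp
  186–207 → 22 bp
  208–225 → 18 bp
  226–239 then 1–6 → 14 + 6 = 20 bp
Sorted largest to smallest: 89, 65, 25, 22, 20, 18 bp.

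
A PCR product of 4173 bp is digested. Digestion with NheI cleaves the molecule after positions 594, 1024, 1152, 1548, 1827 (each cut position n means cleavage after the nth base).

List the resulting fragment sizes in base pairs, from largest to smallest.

Linear molecule, 5 cuts → 6 fragments:
  594 − 0 = 594 bp
  1024 − 594 = 430 bp
  1152 − 1024 = 128 bp
  1548 − 1152 = 396 bp
  1827 − 1548 = 279 bp
  4173 − 1827 = 2346 bp
Sorted largest to smallest: 2346, 594, 430, 396, 279, 128 bp.

2346, 594, 430, 396, 279, 128 bp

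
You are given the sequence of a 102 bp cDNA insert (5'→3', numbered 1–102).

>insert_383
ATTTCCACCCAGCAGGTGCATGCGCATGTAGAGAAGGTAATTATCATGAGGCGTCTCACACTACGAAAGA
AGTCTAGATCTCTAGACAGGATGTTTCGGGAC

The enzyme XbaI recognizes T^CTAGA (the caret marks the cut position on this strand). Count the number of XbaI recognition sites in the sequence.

2

TCTAGA occurs starting at positions 73, 81.
XbaI cuts at 2 sites.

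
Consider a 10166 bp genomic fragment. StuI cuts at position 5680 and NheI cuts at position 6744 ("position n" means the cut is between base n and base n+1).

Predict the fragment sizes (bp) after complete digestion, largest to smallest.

5680, 3422, 1064 bp

Combined cut positions (sorted): 5680, 6744.
Linear molecule, 2 cuts → 3 fragments:
  5680 − 0 = 5680 bp
  6744 − 5680 = 1064 bp
  10166 − 6744 = 3422 bp
Sorted largest to smallest: 5680, 3422, 1064 bp.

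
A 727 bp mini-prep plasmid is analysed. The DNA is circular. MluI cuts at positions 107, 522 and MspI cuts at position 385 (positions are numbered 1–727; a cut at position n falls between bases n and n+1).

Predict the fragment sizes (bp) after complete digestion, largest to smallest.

Combined cut positions (sorted): 107, 385, 522.
Circular molecule, 3 cuts → 3 fragments:
  385 − 107 = 278 bp
  522 − 385 = 137 bp
  wrap: 727 − 522 + 107 = 312 bp
Sorted largest to smallest: 312, 278, 137 bp.

312, 278, 137 bp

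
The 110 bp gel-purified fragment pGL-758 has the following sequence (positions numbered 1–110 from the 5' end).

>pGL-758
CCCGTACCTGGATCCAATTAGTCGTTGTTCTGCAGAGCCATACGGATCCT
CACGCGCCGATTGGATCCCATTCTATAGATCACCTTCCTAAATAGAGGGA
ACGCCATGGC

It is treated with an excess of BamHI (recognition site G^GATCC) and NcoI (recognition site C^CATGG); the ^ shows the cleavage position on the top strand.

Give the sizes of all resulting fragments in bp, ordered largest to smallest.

BamHI sites (GGATCC) start at positions 10, 44, 63.
BamHI cuts after the first base of each site, so after positions 10, 44, 63.
The NcoI site (CCATGG) starts at position 104.
NcoI cuts after the first base of each site, so after position 104.
Combined cut positions: 10, 44, 63, 104.
Linear molecule, 4 cuts → 5 fragments:
  1–10 → 10 bp
  11–44 → 34 bp
  45–63 → 19 bp
  64–104 → 41 bp
  105–110 → 6 bp
Sorted largest to smallest: 41, 34, 19, 10, 6 bp.

41, 34, 19, 10, 6 bp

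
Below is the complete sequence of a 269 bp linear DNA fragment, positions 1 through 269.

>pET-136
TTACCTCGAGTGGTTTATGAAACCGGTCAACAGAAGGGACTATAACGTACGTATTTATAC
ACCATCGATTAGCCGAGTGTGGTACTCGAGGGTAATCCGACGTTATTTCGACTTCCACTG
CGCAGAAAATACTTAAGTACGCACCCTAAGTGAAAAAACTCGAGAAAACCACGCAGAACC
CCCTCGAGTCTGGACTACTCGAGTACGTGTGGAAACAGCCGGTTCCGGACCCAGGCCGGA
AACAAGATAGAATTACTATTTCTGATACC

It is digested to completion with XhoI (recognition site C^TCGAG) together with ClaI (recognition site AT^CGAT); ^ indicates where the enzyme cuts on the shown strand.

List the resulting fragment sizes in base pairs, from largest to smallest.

XhoI sites (CTCGAG) start at positions 5, 85, 159, 183, 198.
XhoI cuts after the first base of each site, so after positions 5, 85, 159, 183, 198.
The ClaI site (ATCGAT) starts at position 64.
ClaI cuts after base 2 of each site, so after position 65.
Combined cut positions: 5, 65, 85, 159, 183, 198.
Linear molecule, 6 cuts → 7 fragments:
  1–5 → 5 bp
  6–65 → 60 bp
  66–85 → 20 bp
  86–159 → 74 bp
  160–183 → 24 bp
  184–198 → 15 bp
  199–269 → 71 bp
Sorted largest to smallest: 74, 71, 60, 24, 20, 15, 5 bp.

74, 71, 60, 24, 20, 15, 5 bp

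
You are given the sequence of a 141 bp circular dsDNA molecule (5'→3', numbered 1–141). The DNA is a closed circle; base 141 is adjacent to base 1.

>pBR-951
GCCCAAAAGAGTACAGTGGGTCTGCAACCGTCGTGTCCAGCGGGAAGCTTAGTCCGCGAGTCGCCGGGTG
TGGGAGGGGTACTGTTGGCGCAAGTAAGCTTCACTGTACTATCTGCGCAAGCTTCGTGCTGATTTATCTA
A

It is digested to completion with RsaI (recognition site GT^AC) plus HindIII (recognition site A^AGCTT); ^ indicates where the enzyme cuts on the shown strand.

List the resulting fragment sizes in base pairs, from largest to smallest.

RsaI sites (GTAC) start at positions 11, 79, 106.
RsaI cuts after base 2 of each site, so after positions 12, 80, 107.
HindIII sites (AAGCTT) start at positions 45, 96, 119.
HindIII cuts after the first base of each site, so after positions 45, 96, 119.
Combined cut positions: 12, 45, 80, 96, 107, 119.
Circular molecule, 6 cuts → 6 fragments:
  13–45 → 33 bp
  46–80 → 35 bp
  81–96 → 16 bp
  97–107 → 11 bp
  108–119 → 12 bp
  120–141 then 1–12 → 22 + 12 = 34 bp
Sorted largest to smallest: 35, 34, 33, 16, 12, 11 bp.

35, 34, 33, 16, 12, 11 bp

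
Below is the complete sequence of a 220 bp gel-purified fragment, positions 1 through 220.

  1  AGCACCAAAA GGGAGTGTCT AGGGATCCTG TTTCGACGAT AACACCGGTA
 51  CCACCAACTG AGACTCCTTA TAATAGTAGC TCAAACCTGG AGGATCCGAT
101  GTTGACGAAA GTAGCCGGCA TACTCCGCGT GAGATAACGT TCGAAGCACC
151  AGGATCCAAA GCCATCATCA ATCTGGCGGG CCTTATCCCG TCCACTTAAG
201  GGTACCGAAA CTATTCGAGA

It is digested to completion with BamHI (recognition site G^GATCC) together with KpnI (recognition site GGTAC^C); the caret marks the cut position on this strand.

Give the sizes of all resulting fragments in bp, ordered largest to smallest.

BamHI sites (GGATCC) start at positions 23, 92, 152.
BamHI cuts after the first base of each site, so after positions 23, 92, 152.
KpnI sites (GGTACC) start at positions 47, 201.
KpnI cuts after base 5 of each site (before the last base), so after positions 51, 205.
Combined cut positions: 23, 51, 92, 152, 205.
Linear molecule, 5 cuts → 6 fragments:
  1–23 → 23 bp
  24–51 → 28 bp
  52–92 → 41 bp
  93–152 → 60 bp
  153–205 → 53 bp
  206–220 → 15 bp
Sorted largest to smallest: 60, 53, 41, 28, 23, 15 bp.

60, 53, 41, 28, 23, 15 bp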